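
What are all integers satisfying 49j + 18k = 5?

Step 1: Compute gcd(49, 18) = 1.
Since 1 divides 5, solutions exist.

Step 2: Find a particular solution using extended Euclidean algorithm.
We get j₀ = 35, k₀ = -95.
Check: 49*35 + 18*-95 = 5 = 5 ✓

Step 3: Write the general solution.
j = 35 + (18/1)t = 35 + 18t
k = -95 - (49/1)t = -95 - 49t
for any integer t.

j = 35 + 18t, k = -95 - 49t for integer t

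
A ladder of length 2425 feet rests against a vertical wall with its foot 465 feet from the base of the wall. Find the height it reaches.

The ladder, wall, and ground form a right triangle with hypotenuse 2425 and one leg 465.
By the Pythagorean theorem: h² = 2425² - 465² = 5880625 - 216225 = 5664400
h = √5664400 = 2380 feet

2380 feet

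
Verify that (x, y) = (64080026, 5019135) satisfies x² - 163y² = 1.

Compute x² = 64080026² = 4106249732160676
Compute 163y² = 163·5019135² = 163·25191716148225 = 4106249732160675
x² - 163y² = 4106249732160676 - 4106249732160675 = 1
Since this equals 1, (64080026, 5019135) is a solution.

Yes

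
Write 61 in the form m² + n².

We need to find integers m, n > 0 such that m² + n² = 61.
Trying m = 5: n² = 61 - 5² = 61 - 25 = 36
n = 6
Check: 5² + 6² = 25 + 36 = 61 ✓

61 = 5² + 6²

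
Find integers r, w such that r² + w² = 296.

We need to find integers r, w > 0 such that r² + w² = 296.
Trying r = 10: w² = 296 - 10² = 296 - 100 = 196
w = 14
Check: 10² + 14² = 100 + 196 = 296 ✓

296 = 10² + 14²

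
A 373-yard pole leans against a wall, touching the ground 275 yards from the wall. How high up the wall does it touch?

The ladder, wall, and ground form a right triangle with hypotenuse 373 and one leg 275.
By the Pythagorean theorem: h² = 373² - 275² = 139129 - 75625 = 63504
h = √63504 = 252 yards

252 yards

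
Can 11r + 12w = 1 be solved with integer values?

Step 1: Compute gcd(11, 12).
gcd(11, 12) = 1

Step 2: Check divisibility.
Does 1 divide 1? 1 = 1 x 1, so yes.

By the theorem on linear Diophantine equations, 11r + 12w = 1 has integer solutions if and only if gcd(11, 12) divides 1. Since 1 | 1, solutions exist.

Yes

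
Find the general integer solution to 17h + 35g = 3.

Step 1: Compute gcd(17, 35) = 1.
Since 1 divides 3, solutions exist.

Step 2: Find a particular solution using extended Euclidean algorithm.
We get h₀ = -6, g₀ = 3.
Check: 17*-6 + 35*3 = 3 = 3 ✓

Step 3: Write the general solution.
h = -6 + (35/1)t = -6 + 35t
g = 3 - (17/1)t = 3 - 17t
for any integer t.

h = -6 + 35t, g = 3 - 17t for integer t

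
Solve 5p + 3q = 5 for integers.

Step 1: Check solvability.
gcd(5, 3) = 1
Since 1 divides 5, solutions exist.

Step 2: Apply extended Euclidean algorithm to find gcd.
We find integers such that 5*x0 + 3*y0 = 1

Step 3: Scale the particular solution.
Multiply by 5/1 = 5:
p = -5, q = 10

Step 4: Verify.
5*(-5) + 3*(10) = 5 = 5 ✓

p = -5, q = 10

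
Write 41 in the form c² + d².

We need to find integers c, d > 0 such that c² + d² = 41.
Trying c = 4: d² = 41 - 4² = 41 - 16 = 25
d = 5
Check: 4² + 5² = 16 + 25 = 41 ✓

41 = 4² + 5²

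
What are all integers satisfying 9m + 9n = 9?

Step 1: Compute gcd(9, 9) = 9.
Since 9 divides 9, solutions exist.

Step 2: Find a particular solution using extended Euclidean algorithm.
We get m₀ = 0, n₀ = 1.
Check: 9*0 + 9*1 = 9 = 9 ✓

Step 3: Write the general solution.
m = 0 + (9/9)t = 0 + 1t
n = 1 - (9/9)t = 1 - 1t
for any integer t.

m = 0 + 1t, n = 1 - 1t for integer t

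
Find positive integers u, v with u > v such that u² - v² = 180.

Factor: u² - v² = (u+v)(u-v) = 180.
We need two factors of 180 with the same parity.
Use u+v = 90 and u-v = 2 (product 90·2 = 180).
Adding: 2u = 92, so u = 46.
Subtracting: 2v = 88, so v = 44.
Check: 46² - 44² = 2116 - 1936 = 180 ✓

u = 46, v = 44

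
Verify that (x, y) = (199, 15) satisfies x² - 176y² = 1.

Compute x² = 199² = 39601
Compute 176y² = 176·15² = 176·225 = 39600
x² - 176y² = 39601 - 39600 = 1
Since this equals 1, (199, 15) is a solution.

Yes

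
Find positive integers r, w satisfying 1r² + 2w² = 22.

Try small values of r and check whether (22 - 1r²)/2 is a perfect square.
r = 2: 1·2² = 4, so 2w² = 22 - 4 = 18, giving w² = 9, w = 3.
Check: 1·2² + 2·3² = 4 + 18 = 22 ✓

r = 2, w = 3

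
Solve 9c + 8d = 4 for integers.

Step 1: Check solvability.
gcd(9, 8) = 1
Since 1 divides 4, solutions exist.

Step 2: Apply extended Euclidean algorithm to find gcd.
We find integers such that 9*x0 + 8*y0 = 1

Step 3: Scale the particular solution.
Multiply by 4/1 = 4:
c = 4, d = -4

Step 4: Verify.
9*(4) + 8*(-4) = 4 = 4 ✓

c = 4, d = -4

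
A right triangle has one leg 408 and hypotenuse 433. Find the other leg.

a² = c² - b² = 187489 - 166464 = 21025
a = 145

145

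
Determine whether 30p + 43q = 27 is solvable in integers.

Step 1: Compute gcd(30, 43).
gcd(30, 43) = 1

Step 2: Check divisibility.
Does 1 divide 27? 27 = 1 x 27, so yes.

By the theorem on linear Diophantine equations, 30p + 43q = 27 has integer solutions if and only if gcd(30, 43) divides 27. Since 1 | 27, solutions exist.

Yes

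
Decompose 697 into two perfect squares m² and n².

We need to find integers m, n > 0 such that m² + n² = 697.
Trying m = 11: n² = 697 - 11² = 697 - 121 = 576
n = 24
Check: 11² + 24² = 121 + 576 = 697 ✓

697 = 11² + 24²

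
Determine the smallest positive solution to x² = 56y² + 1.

We seek the smallest positive integers (x, y) with x² - 56y² = 1, i.e., x² = 56y² + 1.
Try successive y values:
y = 1: x² = 56·1² + 1 = 57, not a perfect square
y = 2: x² = 56·2² + 1 = 225, x = 15 ✓

Verify: 15² - 56·2² = 225 - 224 = 1 ✓

x = 15, y = 2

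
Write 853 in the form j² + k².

We need to find integers j, k > 0 such that j² + k² = 853.
Trying j = 18: k² = 853 - 18² = 853 - 324 = 529
k = 23
Check: 18² + 23² = 324 + 529 = 853 ✓

853 = 18² + 23²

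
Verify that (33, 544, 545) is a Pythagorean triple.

Compute a² + b²:
33² + 544² = 1089 + 295936 = 297025
Compute c²:
545² = 297025
Since 297025 = 297025, it is a Pythagorean triple.

Yes, it is a Pythagorean triple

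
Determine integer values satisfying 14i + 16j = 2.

Step 1: Check solvability.
gcd(14, 16) = 2
Since 2 divides 2, solutions exist.

Step 2: Apply extended Euclidean algorithm to find gcd.
We find integers such that 14*x0 + 16*y0 = 2

Step 3: Scale the particular solution.
Multiply by 2/2 = 1:
i = -1, j = 1

Step 4: Verify.
14*(-1) + 16*(1) = 2 = 2 ✓

i = -1, j = 1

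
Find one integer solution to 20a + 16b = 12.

Step 1: Check solvability.
gcd(20, 16) = 4
Since 4 divides 12, solutions exist.

Step 2: Apply extended Euclidean algorithm to find gcd.
We find integers such that 20*x0 + 16*y0 = 4

Step 3: Scale the particular solution.
Multiply by 12/4 = 3:
a = 3, b = -3

Step 4: Verify.
20*(3) + 16*(-3) = 12 = 12 ✓

a = 3, b = -3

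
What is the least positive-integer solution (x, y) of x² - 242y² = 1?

We seek the smallest positive integers (x, y) with x² - 242y² = 1, i.e., x² = 242y² + 1.
Try successive y values:
y = 1: x² = 242·1² + 1 = 243, not a perfect square
y = 2: x² = 242·2² + 1 = 969, not a perfect square
y = 3: x² = 242·3² + 1 = 2179, not a perfect square
... continuing the search (or via continued fractions) ...
y = 1260: x² = 242·1260² + 1 = 384199201, x = 19601 ✓

Verify: 19601² - 242·1260² = 384199201 - 384199200 = 1 ✓

x = 19601, y = 1260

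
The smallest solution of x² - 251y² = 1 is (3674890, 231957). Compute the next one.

Solutions to x² - Dy² = 1 are generated by powers of (x₀ + y₀√D).
The next solution satisfies x₁ + y₁√251 = (x₀ + y₀√251)², giving:
x₁ = x₀² + 251y₀² = 3674890² + 251·231957² = 13504816512100 + 13504816512099 = 27009633024199
y₁ = 2x₀y₀ = 2·3674890·231957 = 1704832919460

Verify: 27009633024199² - 251·1704832919460² = 729520276101901218519591601 - 729520276101901218519591600 = 1 ✓

x = 27009633024199, y = 1704832919460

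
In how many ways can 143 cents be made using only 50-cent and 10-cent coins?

We need non-negative integers (x, y) with 50x + 10y = 143.
For each x from 0 to 2, check if (143 - 50x) is a non-negative multiple of 10.
Solutions (x, y): none
Count: 0

0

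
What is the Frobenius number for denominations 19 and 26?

For two coprime denominations a and b, the Frobenius number (largest value not representable as a non-negative combination) is ab - a - b.
Here gcd(19, 26) = 1, so they are coprime.
F(19, 26) = 19·26 - 19 - 26 = 494 - 45 = 449

449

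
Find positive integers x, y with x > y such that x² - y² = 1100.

Factor: x² - y² = (x+y)(x-y) = 1100.
We need two factors of 1100 with the same parity.
Use x+y = 550 and x-y = 2 (product 550·2 = 1100).
Adding: 2x = 552, so x = 276.
Subtracting: 2y = 548, so y = 274.
Check: 276² - 274² = 76176 - 75076 = 1100 ✓

x = 276, y = 274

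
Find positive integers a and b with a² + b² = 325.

We need to find integers a, b > 0 such that a² + b² = 325.
Trying a = 1: b² = 325 - 1² = 325 - 1 = 324
b = 18
Check: 1² + 18² = 1 + 324 = 325 ✓

325 = 1² + 18²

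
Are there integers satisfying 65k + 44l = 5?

Step 1: Compute gcd(65, 44).
gcd(65, 44) = 1

Step 2: Check divisibility.
Does 1 divide 5? 5 = 1 x 5, so yes.

By the theorem on linear Diophantine equations, 65k + 44l = 5 has integer solutions if and only if gcd(65, 44) divides 5. Since 1 | 5, solutions exist.

Yes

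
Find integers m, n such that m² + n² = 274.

We need to find integers m, n > 0 such that m² + n² = 274.
Trying m = 7: n² = 274 - 7² = 274 - 49 = 225
n = 15
Check: 7² + 15² = 49 + 225 = 274 ✓

274 = 7² + 15²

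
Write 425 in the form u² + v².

We need to find integers u, v > 0 such that u² + v² = 425.
Trying u = 5: v² = 425 - 5² = 425 - 25 = 400
v = 20
Check: 5² + 20² = 25 + 400 = 425 ✓

425 = 5² + 20²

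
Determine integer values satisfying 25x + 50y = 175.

Step 1: Check solvability.
gcd(25, 50) = 25
Since 25 divides 175, solutions exist.

Step 2: Apply extended Euclidean algorithm to find gcd.
We find integers such that 25*x0 + 50*y0 = 25

Step 3: Scale the particular solution.
Multiply by 175/25 = 7:
x = 7, y = 0

Step 4: Verify.
25*(7) + 50*(0) = 175 = 175 ✓

x = 7, y = 0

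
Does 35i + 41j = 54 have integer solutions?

Step 1: Compute gcd(35, 41).
gcd(35, 41) = 1

Step 2: Check divisibility.
Does 1 divide 54? 54 = 1 x 54, so yes.

By the theorem on linear Diophantine equations, 35i + 41j = 54 has integer solutions if and only if gcd(35, 41) divides 54. Since 1 | 54, solutions exist.

Yes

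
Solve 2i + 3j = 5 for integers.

Step 1: Check solvability.
gcd(2, 3) = 1
Since 1 divides 5, solutions exist.

Step 2: Apply extended Euclidean algorithm to find gcd.
We find integers such that 2*x0 + 3*y0 = 1

Step 3: Scale the particular solution.
Multiply by 5/1 = 5:
i = -5, j = 5

Step 4: Verify.
2*(-5) + 3*(5) = 5 = 5 ✓

i = -5, j = 5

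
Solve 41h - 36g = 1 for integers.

Step 1: Check solvability.
gcd(41, 36) = 1
Since 1 divides 1, solutions exist.

Step 2: Apply extended Euclidean algorithm to find gcd.
We find integers such that 41*x0 + 36*y0 = 1

Step 3: Scale the particular solution.
Multiply by 1/1 = 1:
h = -7, g = -8

Step 4: Verify.
41*(-7) - 36*(-8) = 1 = 1 ✓

h = -7, g = -8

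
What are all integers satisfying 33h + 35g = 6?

Step 1: Compute gcd(33, 35) = 1.
Since 1 divides 6, solutions exist.

Step 2: Find a particular solution using extended Euclidean algorithm.
We get h₀ = 102, g₀ = -96.
Check: 33*102 + 35*-96 = 6 = 6 ✓

Step 3: Write the general solution.
h = 102 + (35/1)t = 102 + 35t
g = -96 - (33/1)t = -96 - 33t
for any integer t.

h = 102 + 35t, g = -96 - 33t for integer t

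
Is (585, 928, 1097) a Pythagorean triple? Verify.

Compute a² + b² = 585² + 928² = 342225 + 861184 = 1203409
Compute c² = 1097² = 1203409
Since 1203409 = 1203409, confirmed.

Yes, it is a Pythagorean triple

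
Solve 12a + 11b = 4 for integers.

Step 1: Check solvability.
gcd(12, 11) = 1
Since 1 divides 4, solutions exist.

Step 2: Apply extended Euclidean algorithm to find gcd.
We find integers such that 12*x0 + 11*y0 = 1

Step 3: Scale the particular solution.
Multiply by 4/1 = 4:
a = 4, b = -4

Step 4: Verify.
12*(4) + 11*(-4) = 4 = 4 ✓

a = 4, b = -4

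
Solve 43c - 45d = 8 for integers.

Step 1: Check solvability.
gcd(43, 45) = 1
Since 1 divides 8, solutions exist.

Step 2: Apply extended Euclidean algorithm to find gcd.
We find integers such that 43*x0 + 45*y0 = 1

Step 3: Scale the particular solution.
Multiply by 8/1 = 8:
c = 176, d = 168

Step 4: Verify.
43*(176) - 45*(168) = 8 = 8 ✓

c = 176, d = 168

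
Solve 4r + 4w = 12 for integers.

Step 1: Check solvability.
gcd(4, 4) = 4
Since 4 divides 12, solutions exist.

Step 2: Apply extended Euclidean algorithm to find gcd.
We find integers such that 4*x0 + 4*y0 = 4

Step 3: Scale the particular solution.
Multiply by 12/4 = 3:
r = 0, w = 3

Step 4: Verify.
4*(0) + 4*(3) = 12 = 12 ✓

r = 0, w = 3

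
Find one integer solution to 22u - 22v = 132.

Step 1: Check solvability.
gcd(22, 22) = 22
Since 22 divides 132, solutions exist.

Step 2: Apply extended Euclidean algorithm to find gcd.
We find integers such that 22*x0 + 22*y0 = 22

Step 3: Scale the particular solution.
Multiply by 132/22 = 6:
u = 0, v = -6

Step 4: Verify.
22*(0) - 22*(-6) = 132 = 132 ✓

u = 0, v = -6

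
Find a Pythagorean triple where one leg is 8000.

We need the other leg and hypotenuse such that 8000² + x² = c².
Take x = 1995, c = 8245: 8000² + 1995² = 64000000 + 3980025 = 67980025 = 8245² ✓
Triple: (1995, 8000, 8245)

(1995, 8000, 8245)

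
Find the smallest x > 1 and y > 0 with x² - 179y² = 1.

We seek the smallest positive integers (x, y) with x² - 179y² = 1, i.e., x² = 179y² + 1.
Try successive y values:
y = 1: x² = 179·1² + 1 = 180, not a perfect square
y = 2: x² = 179·2² + 1 = 717, not a perfect square
y = 3: x² = 179·3² + 1 = 1612, not a perfect square
... continuing the search (or via continued fractions) ...
y = 313191: x² = 179·313191² + 1 = 17557859844100, x = 4190210 ✓

Verify: 4190210² - 179·313191² = 17557859844100 - 17557859844099 = 1 ✓

x = 4190210, y = 313191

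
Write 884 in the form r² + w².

We need to find integers r, w > 0 such that r² + w² = 884.
Trying r = 10: w² = 884 - 10² = 884 - 100 = 784
w = 28
Check: 10² + 28² = 100 + 784 = 884 ✓

884 = 10² + 28²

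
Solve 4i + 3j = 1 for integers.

Step 1: Check solvability.
gcd(4, 3) = 1
Since 1 divides 1, solutions exist.

Step 2: Apply extended Euclidean algorithm to find gcd.
We find integers such that 4*x0 + 3*y0 = 1

Step 3: Scale the particular solution.
Multiply by 1/1 = 1:
i = 1, j = -1

Step 4: Verify.
4*(1) + 3*(-1) = 1 = 1 ✓

i = 1, j = -1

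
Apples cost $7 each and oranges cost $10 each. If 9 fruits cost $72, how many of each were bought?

Let a = apples, o = oranges.
a + o = 9
7a + 10o = 72
Substitute o = 9 - a:
7a + 10(9 - a) = 72
(7 - 10)a = 72 - 90
-3a = -18
a = 6, o = 9 - 6 = 3

Apples: 6, Oranges: 3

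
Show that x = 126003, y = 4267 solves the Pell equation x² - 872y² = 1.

Compute x² = 126003² = 15876756009
Compute 872y² = 872·4267² = 872·18207289 = 15876756008
x² - 872y² = 15876756009 - 15876756008 = 1
Since this equals 1, (126003, 4267) is a solution.

Yes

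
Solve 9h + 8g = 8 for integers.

Step 1: Check solvability.
gcd(9, 8) = 1
Since 1 divides 8, solutions exist.

Step 2: Apply extended Euclidean algorithm to find gcd.
We find integers such that 9*x0 + 8*y0 = 1

Step 3: Scale the particular solution.
Multiply by 8/1 = 8:
h = 8, g = -8

Step 4: Verify.
9*(8) + 8*(-8) = 8 = 8 ✓

h = 8, g = -8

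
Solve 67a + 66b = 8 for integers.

Step 1: Check solvability.
gcd(67, 66) = 1
Since 1 divides 8, solutions exist.

Step 2: Apply extended Euclidean algorithm to find gcd.
We find integers such that 67*x0 + 66*y0 = 1

Step 3: Scale the particular solution.
Multiply by 8/1 = 8:
a = 8, b = -8

Step 4: Verify.
67*(8) + 66*(-8) = 8 = 8 ✓

a = 8, b = -8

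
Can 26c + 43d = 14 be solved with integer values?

Step 1: Compute gcd(26, 43).
gcd(26, 43) = 1

Step 2: Check divisibility.
Does 1 divide 14? 14 = 1 x 14, so yes.

By the theorem on linear Diophantine equations, 26c + 43d = 14 has integer solutions if and only if gcd(26, 43) divides 14. Since 1 | 14, solutions exist.

Yes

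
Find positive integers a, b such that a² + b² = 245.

Search for a with 245 - a² a perfect square.
a = 7: 245 - 7² = 245 - 49 = 196 = 14² ✓
So a = 7, b = 14.

a = 7, b = 14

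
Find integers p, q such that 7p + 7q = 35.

Step 1: Check solvability.
gcd(7, 7) = 7
Since 7 divides 35, solutions exist.

Step 2: Apply extended Euclidean algorithm to find gcd.
We find integers such that 7*x0 + 7*y0 = 7

Step 3: Scale the particular solution.
Multiply by 35/7 = 5:
p = 0, q = 5

Step 4: Verify.
7*(0) + 7*(5) = 35 = 35 ✓

p = 0, q = 5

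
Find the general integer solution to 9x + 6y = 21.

Step 1: Compute gcd(9, 6) = 3.
Since 3 divides 21, solutions exist.

Step 2: Find a particular solution using extended Euclidean algorithm.
We get x₀ = 7, y₀ = -7.
Check: 9*7 + 6*-7 = 21 = 21 ✓

Step 3: Write the general solution.
x = 7 + (6/3)t = 7 + 2t
y = -7 - (9/3)t = -7 - 3t
for any integer t.

x = 7 + 2t, y = -7 - 3t for integer t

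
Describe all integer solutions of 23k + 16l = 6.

Step 1: Compute gcd(23, 16) = 1.
Since 1 divides 6, solutions exist.

Step 2: Find a particular solution using extended Euclidean algorithm.
We get k₀ = 42, l₀ = -60.
Check: 23*42 + 16*-60 = 6 = 6 ✓

Step 3: Write the general solution.
k = 42 + (16/1)t = 42 + 16t
l = -60 - (23/1)t = -60 - 23t
for any integer t.

k = 42 + 16t, l = -60 - 23t for integer t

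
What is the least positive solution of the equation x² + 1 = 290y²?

We need x² = 290y² - 1. Try successive y:
y = 1: x² = 290·1² - 1 = 289 = 17² ✓
Check: 17² - 290·1² = 289 - 290 = -1 ✓

x = 17, y = 1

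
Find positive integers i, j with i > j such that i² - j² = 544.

Factor: i² - j² = (i+j)(i-j) = 544.
We need two factors of 544 with the same parity.
Use i+j = 272 and i-j = 2 (product 272·2 = 544).
Adding: 2i = 274, so i = 137.
Subtracting: 2j = 270, so j = 135.
Check: 137² - 135² = 18769 - 18225 = 544 ✓

i = 137, j = 135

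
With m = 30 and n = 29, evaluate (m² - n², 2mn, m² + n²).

a = m² - n² = 900 - 841 = 59
b = 2mn = 2·30·29 = 1740
c = m² + n² = 900 + 841 = 1741
Verify: 59² + 1740² = 3481 + 3027600 = 3031081 = 1741² ✓

(59, 1740, 1741)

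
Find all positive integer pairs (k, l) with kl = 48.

The positive divisors of 48 are: 1, 2, 3, 4, 6, 8, 12, 16, 24, 48.
Each divisor d gives the pair (d, 48/d):
(1, 48), (2, 24), (3, 16), (4, 12), (6, 8), (8, 6), (12, 4), (16, 3), (24, 2), (48, 1)

(1, 48), (2, 24), (3, 16), (4, 12), (6, 8), (8, 6), (12, 4), (16, 3), (24, 2), (48, 1)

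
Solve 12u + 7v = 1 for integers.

Step 1: Check solvability.
gcd(12, 7) = 1
Since 1 divides 1, solutions exist.

Step 2: Apply extended Euclidean algorithm to find gcd.
We find integers such that 12*x0 + 7*y0 = 1

Step 3: Scale the particular solution.
Multiply by 1/1 = 1:
u = 3, v = -5

Step 4: Verify.
12*(3) + 7*(-5) = 1 = 1 ✓

u = 3, v = -5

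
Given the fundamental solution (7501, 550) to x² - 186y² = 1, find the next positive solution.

Solutions to x² - Dy² = 1 are generated by powers of (x₀ + y₀√D).
The next solution satisfies x₁ + y₁√186 = (x₀ + y₀√186)², giving:
x₁ = x₀² + 186y₀² = 7501² + 186·550² = 56265001 + 56265000 = 112530001
y₁ = 2x₀y₀ = 2·7501·550 = 8251100

Verify: 112530001² - 186·8251100² = 12663001125060001 - 12663001125060000 = 1 ✓

x = 112530001, y = 8251100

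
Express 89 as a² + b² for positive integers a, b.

We need to find integers a, b > 0 such that a² + b² = 89.
Trying a = 5: b² = 89 - 5² = 89 - 25 = 64
b = 8
Check: 5² + 8² = 25 + 64 = 89 ✓

89 = 5² + 8²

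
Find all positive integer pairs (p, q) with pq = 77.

The positive divisors of 77 are: 1, 7, 11, 77.
Each divisor d gives the pair (d, 77/d):
(1, 77), (7, 11), (11, 7), (77, 1)

(1, 77), (7, 11), (11, 7), (77, 1)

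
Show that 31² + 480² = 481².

Compute a² + b²:
31² + 480² = 961 + 230400 = 231361
Compute c²:
481² = 231361
Since 231361 = 231361, it is a Pythagorean triple.

Yes, it is a Pythagorean triple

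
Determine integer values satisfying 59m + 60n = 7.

Step 1: Check solvability.
gcd(59, 60) = 1
Since 1 divides 7, solutions exist.

Step 2: Apply extended Euclidean algorithm to find gcd.
We find integers such that 59*x0 + 60*y0 = 1

Step 3: Scale the particular solution.
Multiply by 7/1 = 7:
m = -7, n = 7

Step 4: Verify.
59*(-7) + 60*(7) = 7 = 7 ✓

m = -7, n = 7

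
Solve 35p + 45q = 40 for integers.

Step 1: Check solvability.
gcd(35, 45) = 5
Since 5 divides 40, solutions exist.

Step 2: Apply extended Euclidean algorithm to find gcd.
We find integers such that 35*x0 + 45*y0 = 5

Step 3: Scale the particular solution.
Multiply by 40/5 = 8:
p = 32, q = -24

Step 4: Verify.
35*(32) + 45*(-24) = 40 = 40 ✓

p = 32, q = -24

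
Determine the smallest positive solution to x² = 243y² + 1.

We seek the smallest positive integers (x, y) with x² - 243y² = 1, i.e., x² = 243y² + 1.
Try successive y values:
y = 1: x² = 243·1² + 1 = 244, not a perfect square
y = 2: x² = 243·2² + 1 = 973, not a perfect square
y = 3: x² = 243·3² + 1 = 2188, not a perfect square
... continuing the search (or via continued fractions) ...
y = 4505: x² = 243·4505² + 1 = 4931691076, x = 70226 ✓

Verify: 70226² - 243·4505² = 4931691076 - 4931691075 = 1 ✓

x = 70226, y = 4505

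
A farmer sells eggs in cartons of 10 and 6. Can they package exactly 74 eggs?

We need non-negative a, b with 10a + 6b = 74.
gcd(10, 6) = 2 divides 74.
Try a = 2: 6b = 74 - 20 = 54, so b = 9.
One way: 2 cartons of 10 and 9 cartons of 6.

Yes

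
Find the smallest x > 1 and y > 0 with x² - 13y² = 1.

We seek the smallest positive integers (x, y) with x² - 13y² = 1, i.e., x² = 13y² + 1.
Try successive y values:
y = 1: x² = 13·1² + 1 = 14, not a perfect square
y = 2: x² = 13·2² + 1 = 53, not a perfect square
y = 3: x² = 13·3² + 1 = 118, not a perfect square
... continuing the search (or via continued fractions) ...
y = 180: x² = 13·180² + 1 = 421201, x = 649 ✓

Verify: 649² - 13·180² = 421201 - 421200 = 1 ✓

x = 649, y = 180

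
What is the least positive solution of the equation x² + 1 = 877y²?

We need x² = 877y² - 1. Try successive y:
y = 1: x² = 877·1² - 1 = 876, not a perfect square
y = 2: x² = 877·2² - 1 = 3507, not a perfect square
y = 3: x² = 877·3² - 1 = 7892, not a perfect square
...
y = 8149: x² = 877·8149² - 1 = 58238238276 = 241326² ✓
Check: 241326² - 877·8149² = 58238238276 - 58238238277 = -1 ✓

x = 241326, y = 8149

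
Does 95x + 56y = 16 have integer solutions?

Step 1: Compute gcd(95, 56).
gcd(95, 56) = 1

Step 2: Check divisibility.
Does 1 divide 16? 16 = 1 x 16, so yes.

By the theorem on linear Diophantine equations, 95x + 56y = 16 has integer solutions if and only if gcd(95, 56) divides 16. Since 1 | 16, solutions exist.

Yes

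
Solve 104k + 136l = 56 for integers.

Step 1: Check solvability.
gcd(104, 136) = 8
Since 8 divides 56, solutions exist.

Step 2: Apply extended Euclidean algorithm to find gcd.
We find integers such that 104*x0 + 136*y0 = 8

Step 3: Scale the particular solution.
Multiply by 56/8 = 7:
k = 28, l = -21

Step 4: Verify.
104*(28) + 136*(-21) = 56 = 56 ✓

k = 28, l = -21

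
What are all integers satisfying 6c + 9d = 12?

Step 1: Compute gcd(6, 9) = 3.
Since 3 divides 12, solutions exist.

Step 2: Find a particular solution using extended Euclidean algorithm.
We get c₀ = -4, d₀ = 4.
Check: 6*-4 + 9*4 = 12 = 12 ✓

Step 3: Write the general solution.
c = -4 + (9/3)t = -4 + 3t
d = 4 - (6/3)t = 4 - 2t
for any integer t.

c = -4 + 3t, d = 4 - 2t for integer t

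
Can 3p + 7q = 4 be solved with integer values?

Step 1: Compute gcd(3, 7).
gcd(3, 7) = 1

Step 2: Check divisibility.
Does 1 divide 4? 4 = 1 x 4, so yes.

By the theorem on linear Diophantine equations, 3p + 7q = 4 has integer solutions if and only if gcd(3, 7) divides 4. Since 1 | 4, solutions exist.

Yes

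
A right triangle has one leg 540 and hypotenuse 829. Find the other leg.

a² = c² - b² = 687241 - 291600 = 395641
a = 629

629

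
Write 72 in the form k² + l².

We need to find integers k, l > 0 such that k² + l² = 72.
Trying k = 6: l² = 72 - 6² = 72 - 36 = 36
l = 6
Check: 6² + 6² = 36 + 36 = 72 ✓

72 = 6² + 6²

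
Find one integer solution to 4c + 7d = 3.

Step 1: Check solvability.
gcd(4, 7) = 1
Since 1 divides 3, solutions exist.

Step 2: Apply extended Euclidean algorithm to find gcd.
We find integers such that 4*x0 + 7*y0 = 1

Step 3: Scale the particular solution.
Multiply by 3/1 = 3:
c = 6, d = -3

Step 4: Verify.
4*(6) + 7*(-3) = 3 = 3 ✓

c = 6, d = -3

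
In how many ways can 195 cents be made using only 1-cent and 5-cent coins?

We need non-negative integers (x, y) with 1x + 5y = 195.
For each x from 0 to 195, check if (195 - 1x) is a non-negative multiple of 5.
Solutions (x, y): (0,39), (5,38), (10,37), (15,36), ...
Count: 40

40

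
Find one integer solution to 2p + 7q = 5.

Step 1: Check solvability.
gcd(2, 7) = 1
Since 1 divides 5, solutions exist.

Step 2: Apply extended Euclidean algorithm to find gcd.
We find integers such that 2*x0 + 7*y0 = 1

Step 3: Scale the particular solution.
Multiply by 5/1 = 5:
p = -15, q = 5

Step 4: Verify.
2*(-15) + 7*(5) = 5 = 5 ✓

p = -15, q = 5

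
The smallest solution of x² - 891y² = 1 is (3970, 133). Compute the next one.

Solutions to x² - Dy² = 1 are generated by powers of (x₀ + y₀√D).
The next solution satisfies x₁ + y₁√891 = (x₀ + y₀√891)², giving:
x₁ = x₀² + 891y₀² = 3970² + 891·133² = 15760900 + 15760899 = 31521799
y₁ = 2x₀y₀ = 2·3970·133 = 1056020

Verify: 31521799² - 891·1056020² = 993623812196401 - 993623812196400 = 1 ✓

x = 31521799, y = 1056020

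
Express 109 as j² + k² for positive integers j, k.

We need to find integers j, k > 0 such that j² + k² = 109.
Trying j = 3: k² = 109 - 3² = 109 - 9 = 100
k = 10
Check: 3² + 10² = 9 + 100 = 109 ✓

109 = 3² + 10²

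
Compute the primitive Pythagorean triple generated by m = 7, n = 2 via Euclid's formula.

a = m² - n² = 49 - 4 = 45
b = 2mn = 2·7·2 = 28
c = m² + n² = 49 + 4 = 53
Verify: 45² + 28² = 2025 + 784 = 2809 = 53² ✓

(45, 28, 53)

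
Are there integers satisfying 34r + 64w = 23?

Step 1: Compute gcd(34, 64).
gcd(34, 64) = 2

Step 2: Check divisibility.
Does 2 divide 23? 23 = 2 x 11 + 1, so no.

By the theorem on linear Diophantine equations, 34r + 64w = 23 has integer solutions if and only if gcd(34, 64) divides 23. Since 2 does not divide 23, no solutions exist.

No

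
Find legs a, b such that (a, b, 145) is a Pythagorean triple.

We need a² + b² = 145² = 21025.
Trying: 17² + 144² = 289 + 20736 = 21025 ✓

(17, 144, 145)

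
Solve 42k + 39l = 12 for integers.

Step 1: Check solvability.
gcd(42, 39) = 3
Since 3 divides 12, solutions exist.

Step 2: Apply extended Euclidean algorithm to find gcd.
We find integers such that 42*x0 + 39*y0 = 3

Step 3: Scale the particular solution.
Multiply by 12/3 = 4:
k = 4, l = -4

Step 4: Verify.
42*(4) + 39*(-4) = 12 = 12 ✓

k = 4, l = -4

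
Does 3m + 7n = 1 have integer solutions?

Step 1: Compute gcd(3, 7).
gcd(3, 7) = 1

Step 2: Check divisibility.
Does 1 divide 1? 1 = 1 x 1, so yes.

By the theorem on linear Diophantine equations, 3m + 7n = 1 has integer solutions if and only if gcd(3, 7) divides 1. Since 1 | 1, solutions exist.

Yes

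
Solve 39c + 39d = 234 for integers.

Step 1: Check solvability.
gcd(39, 39) = 39
Since 39 divides 234, solutions exist.

Step 2: Apply extended Euclidean algorithm to find gcd.
We find integers such that 39*x0 + 39*y0 = 39

Step 3: Scale the particular solution.
Multiply by 234/39 = 6:
c = 0, d = 6

Step 4: Verify.
39*(0) + 39*(6) = 234 = 234 ✓

c = 0, d = 6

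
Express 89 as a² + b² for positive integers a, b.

We need to find integers a, b > 0 such that a² + b² = 89.
Trying a = 5: b² = 89 - 5² = 89 - 25 = 64
b = 8
Check: 5² + 8² = 25 + 64 = 89 ✓

89 = 5² + 8²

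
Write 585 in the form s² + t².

We need to find integers s, t > 0 such that s² + t² = 585.
Trying s = 3: t² = 585 - 3² = 585 - 9 = 576
t = 24
Check: 3² + 24² = 9 + 576 = 585 ✓

585 = 3² + 24²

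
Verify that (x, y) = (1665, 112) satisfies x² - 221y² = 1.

Compute x² = 1665² = 2772225
Compute 221y² = 221·112² = 221·12544 = 2772224
x² - 221y² = 2772225 - 2772224 = 1
Since this equals 1, (1665, 112) is a solution.

Yes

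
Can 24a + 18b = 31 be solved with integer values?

Step 1: Compute gcd(24, 18).
gcd(24, 18) = 6

Step 2: Check divisibility.
Does 6 divide 31? 31 = 6 x 5 + 1, so no.

By the theorem on linear Diophantine equations, 24a + 18b = 31 has integer solutions if and only if gcd(24, 18) divides 31. Since 6 does not divide 31, no solutions exist.

No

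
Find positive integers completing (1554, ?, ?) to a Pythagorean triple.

We need the other leg and hypotenuse such that 1554² + x² = c².
Take x = 3960, c = 4254: 1554² + 3960² = 2414916 + 15681600 = 18096516 = 4254² ✓
Triple: (1554, 3960, 4254)

(1554, 3960, 4254)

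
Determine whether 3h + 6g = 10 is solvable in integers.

Step 1: Compute gcd(3, 6).
gcd(3, 6) = 3

Step 2: Check divisibility.
Does 3 divide 10? 10 = 3 x 3 + 1, so no.

By the theorem on linear Diophantine equations, 3h + 6g = 10 has integer solutions if and only if gcd(3, 6) divides 10. Since 3 does not divide 10, no solutions exist.

No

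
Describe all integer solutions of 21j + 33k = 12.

Step 1: Compute gcd(21, 33) = 3.
Since 3 divides 12, solutions exist.

Step 2: Find a particular solution using extended Euclidean algorithm.
We get j₀ = -12, k₀ = 8.
Check: 21*-12 + 33*8 = 12 = 12 ✓

Step 3: Write the general solution.
j = -12 + (33/3)t = -12 + 11t
k = 8 - (21/3)t = 8 - 7t
for any integer t.

j = -12 + 11t, k = 8 - 7t for integer t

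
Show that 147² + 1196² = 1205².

Compute a² + b² = 147² + 1196² = 21609 + 1430416 = 1452025
Compute c² = 1205² = 1452025
Since 1452025 = 1452025, confirmed.

Yes, it is a Pythagorean triple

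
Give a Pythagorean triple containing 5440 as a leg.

We need the other leg and hypotenuse such that 5440² + x² = c².
Take x = 888, c = 5512: 5440² + 888² = 29593600 + 788544 = 30382144 = 5512² ✓
Triple: (888, 5440, 5512)

(888, 5440, 5512)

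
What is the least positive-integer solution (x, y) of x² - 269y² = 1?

We seek the smallest positive integers (x, y) with x² - 269y² = 1, i.e., x² = 269y² + 1.
Try successive y values:
y = 1: x² = 269·1² + 1 = 270, not a perfect square
y = 2: x² = 269·2² + 1 = 1077, not a perfect square
y = 3: x² = 269·3² + 1 = 2422, not a perfect square
... continuing the search (or via continued fractions) ...
y = 820: x² = 269·820² + 1 = 180875601, x = 13449 ✓

Verify: 13449² - 269·820² = 180875601 - 180875600 = 1 ✓

x = 13449, y = 820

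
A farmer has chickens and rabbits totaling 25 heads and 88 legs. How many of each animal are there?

Let c = chickens, r = rabbits.
Heads: c + r = 25
Legs: 2c + 4r = 88
From the first equation, c = 25 - r. Substitute:
2(25 - r) + 4r = 88
50 + 2r = 88
r = (88 - 50)/2 = 19
c = 25 - 19 = 6

Chickens: 6, Rabbits: 19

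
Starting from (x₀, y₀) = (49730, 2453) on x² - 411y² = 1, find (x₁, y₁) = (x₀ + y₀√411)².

Solutions to x² - Dy² = 1 are generated by powers of (x₀ + y₀√D).
The next solution satisfies x₁ + y₁√411 = (x₀ + y₀√411)², giving:
x₁ = x₀² + 411y₀² = 49730² + 411·2453² = 2473072900 + 2473072899 = 4946145799
y₁ = 2x₀y₀ = 2·49730·2453 = 243975380

Verify: 4946145799² - 411·243975380² = 24464358264965348401 - 24464358264965348400 = 1 ✓

x = 4946145799, y = 243975380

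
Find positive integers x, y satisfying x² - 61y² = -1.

We need x² = 61y² - 1. Try successive y:
y = 1: x² = 61·1² - 1 = 60, not a perfect square
y = 2: x² = 61·2² - 1 = 243, not a perfect square
y = 3: x² = 61·3² - 1 = 548, not a perfect square
...
y = 3805: x² = 61·3805² - 1 = 883159524 = 29718² ✓
Check: 29718² - 61·3805² = 883159524 - 883159525 = -1 ✓

x = 29718, y = 3805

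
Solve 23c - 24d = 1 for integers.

Step 1: Check solvability.
gcd(23, 24) = 1
Since 1 divides 1, solutions exist.

Step 2: Apply extended Euclidean algorithm to find gcd.
We find integers such that 23*x0 + 24*y0 = 1

Step 3: Scale the particular solution.
Multiply by 1/1 = 1:
c = -1, d = -1

Step 4: Verify.
23*(-1) - 24*(-1) = 1 = 1 ✓

c = -1, d = -1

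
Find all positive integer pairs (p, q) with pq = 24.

The positive divisors of 24 are: 1, 2, 3, 4, 6, 8, 12, 24.
Each divisor d gives the pair (d, 24/d):
(1, 24), (2, 12), (3, 8), (4, 6), (6, 4), (8, 3), (12, 2), (24, 1)

(1, 24), (2, 12), (3, 8), (4, 6), (6, 4), (8, 3), (12, 2), (24, 1)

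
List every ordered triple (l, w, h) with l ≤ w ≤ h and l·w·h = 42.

Iterate l from 1 to ⌊42^(1/3)⌋. For each l dividing 42, iterate w ≥ l with w dividing 42/l, and set h = 42/(l·w).
Triples found (5): (1×1×42), (1×2×21), (1×3×14), (1×6×7), (2×3×7)

(1×1×42), (1×2×21), (1×3×14), (1×6×7), (2×3×7)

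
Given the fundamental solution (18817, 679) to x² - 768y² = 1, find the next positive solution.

Solutions to x² - Dy² = 1 are generated by powers of (x₀ + y₀√D).
The next solution satisfies x₁ + y₁√768 = (x₀ + y₀√768)², giving:
x₁ = x₀² + 768y₀² = 18817² + 768·679² = 354079489 + 354079488 = 708158977
y₁ = 2x₀y₀ = 2·18817·679 = 25553486

Verify: 708158977² - 768·25553486² = 501489136705686529 - 501489136705686528 = 1 ✓

x = 708158977, y = 25553486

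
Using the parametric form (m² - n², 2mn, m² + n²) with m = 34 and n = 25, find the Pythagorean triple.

a = m² - n² = 1156 - 625 = 531
b = 2mn = 2·34·25 = 1700
c = m² + n² = 1156 + 625 = 1781
Verify: 531² + 1700² = 281961 + 2890000 = 3171961 = 1781² ✓

(531, 1700, 1781)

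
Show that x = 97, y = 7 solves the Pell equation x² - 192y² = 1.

Compute x² = 97² = 9409
Compute 192y² = 192·7² = 192·49 = 9408
x² - 192y² = 9409 - 9408 = 1
Since this equals 1, (97, 7) is a solution.

Yes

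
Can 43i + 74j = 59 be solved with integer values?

Step 1: Compute gcd(43, 74).
gcd(43, 74) = 1

Step 2: Check divisibility.
Does 1 divide 59? 59 = 1 x 59, so yes.

By the theorem on linear Diophantine equations, 43i + 74j = 59 has integer solutions if and only if gcd(43, 74) divides 59. Since 1 | 59, solutions exist.

Yes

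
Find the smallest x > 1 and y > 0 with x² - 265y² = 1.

We seek the smallest positive integers (x, y) with x² - 265y² = 1, i.e., x² = 265y² + 1.
Try successive y values:
y = 1: x² = 265·1² + 1 = 266, not a perfect square
y = 2: x² = 265·2² + 1 = 1061, not a perfect square
y = 3: x² = 265·3² + 1 = 2386, not a perfect square
... continuing the search (or via continued fractions) ...
y = 4529712: x² = 265·4529712² + 1 = 5437347062780161, x = 73738369 ✓

Verify: 73738369² - 265·4529712² = 5437347062780161 - 5437347062780160 = 1 ✓

x = 73738369, y = 4529712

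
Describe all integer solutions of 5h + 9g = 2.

Step 1: Compute gcd(5, 9) = 1.
Since 1 divides 2, solutions exist.

Step 2: Find a particular solution using extended Euclidean algorithm.
We get h₀ = 4, g₀ = -2.
Check: 5*4 + 9*-2 = 2 = 2 ✓

Step 3: Write the general solution.
h = 4 + (9/1)t = 4 + 9t
g = -2 - (5/1)t = -2 - 5t
for any integer t.

h = 4 + 9t, g = -2 - 5t for integer t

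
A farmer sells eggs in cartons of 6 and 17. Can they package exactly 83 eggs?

We need non-negative a, b with 6a + 17b = 83.
gcd(6, 17) = 1 divides 83.
Try a = 11: 17b = 83 - 66 = 17, so b = 1.
One way: 11 cartons of 6 and 1 cartons of 17.

Yes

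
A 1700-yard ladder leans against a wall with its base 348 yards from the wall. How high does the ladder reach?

The ladder, wall, and ground form a right triangle with hypotenuse 1700 and one leg 348.
By the Pythagorean theorem: h² = 1700² - 348² = 2890000 - 121104 = 2768896
h = √2768896 = 1664 yards

1664 yards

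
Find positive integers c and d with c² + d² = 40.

We need to find integers c, d > 0 such that c² + d² = 40.
Trying c = 2: d² = 40 - 2² = 40 - 4 = 36
d = 6
Check: 2² + 6² = 4 + 36 = 40 ✓

40 = 2² + 6²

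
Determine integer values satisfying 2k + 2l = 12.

Step 1: Check solvability.
gcd(2, 2) = 2
Since 2 divides 12, solutions exist.

Step 2: Apply extended Euclidean algorithm to find gcd.
We find integers such that 2*x0 + 2*y0 = 2

Step 3: Scale the particular solution.
Multiply by 12/2 = 6:
k = 0, l = 6

Step 4: Verify.
2*(0) + 2*(6) = 12 = 12 ✓

k = 0, l = 6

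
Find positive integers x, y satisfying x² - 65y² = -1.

We need x² = 65y² - 1. Try successive y:
y = 1: x² = 65·1² - 1 = 64 = 8² ✓
Check: 8² - 65·1² = 64 - 65 = -1 ✓

x = 8, y = 1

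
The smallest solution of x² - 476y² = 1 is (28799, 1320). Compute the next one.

Solutions to x² - Dy² = 1 are generated by powers of (x₀ + y₀√D).
The next solution satisfies x₁ + y₁√476 = (x₀ + y₀√476)², giving:
x₁ = x₀² + 476y₀² = 28799² + 476·1320² = 829382401 + 829382400 = 1658764801
y₁ = 2x₀y₀ = 2·28799·1320 = 76029360

Verify: 1658764801² - 476·76029360² = 2751500665036569601 - 2751500665036569600 = 1 ✓

x = 1658764801, y = 76029360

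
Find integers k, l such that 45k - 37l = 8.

Step 1: Check solvability.
gcd(45, 37) = 1
Since 1 divides 8, solutions exist.

Step 2: Apply extended Euclidean algorithm to find gcd.
We find integers such that 45*x0 + 37*y0 = 1

Step 3: Scale the particular solution.
Multiply by 8/1 = 8:
k = 112, l = 136

Step 4: Verify.
45*(112) - 37*(136) = 8 = 8 ✓

k = 112, l = 136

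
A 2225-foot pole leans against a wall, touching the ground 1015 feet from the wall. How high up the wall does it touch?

The ladder, wall, and ground form a right triangle with hypotenuse 2225 and one leg 1015.
By the Pythagorean theorem: h² = 2225² - 1015² = 4950625 - 1030225 = 3920400
h = √3920400 = 1980 feet

1980 feet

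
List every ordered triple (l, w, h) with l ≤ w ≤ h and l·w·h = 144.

Iterate l from 1 to ⌊144^(1/3)⌋. For each l dividing 144, iterate w ≥ l with w dividing 144/l, and set h = 144/(l·w).
Triples found (18): (1×1×144), (1×2×72), (1×3×48), (1×4×36), (1×6×24), (1×8×18), (1×9×16), (1×12×12), (2×2×36), (2×3×24), (2×4×18), (2×6×12), (2×8×9), (3×3×16), (3×4×12), (3×6×8), (4×4×9), (4×6×6)

(1×1×144), (1×2×72), (1×3×48), (1×4×36), (1×6×24), (1×8×18), (1×9×16), (1×12×12), (2×2×36), (2×3×24), (2×4×18), (2×6×12), (2×8×9), (3×3×16), (3×4×12), (3×6×8), (4×4×9), (4×6×6)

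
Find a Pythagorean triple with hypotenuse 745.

We need a² + b² = 745² = 555025.
Trying: 713² + 216² = 508369 + 46656 = 555025 ✓

(713, 216, 745)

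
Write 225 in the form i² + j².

We need to find integers i, j > 0 such that i² + j² = 225.
Trying i = 9: j² = 225 - 9² = 225 - 81 = 144
j = 12
Check: 9² + 12² = 81 + 144 = 225 ✓

225 = 9² + 12²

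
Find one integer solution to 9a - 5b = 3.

Step 1: Check solvability.
gcd(9, 5) = 1
Since 1 divides 3, solutions exist.

Step 2: Apply extended Euclidean algorithm to find gcd.
We find integers such that 9*x0 + 5*y0 = 1

Step 3: Scale the particular solution.
Multiply by 3/1 = 3:
a = -3, b = -6

Step 4: Verify.
9*(-3) - 5*(-6) = 3 = 3 ✓

a = -3, b = -6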